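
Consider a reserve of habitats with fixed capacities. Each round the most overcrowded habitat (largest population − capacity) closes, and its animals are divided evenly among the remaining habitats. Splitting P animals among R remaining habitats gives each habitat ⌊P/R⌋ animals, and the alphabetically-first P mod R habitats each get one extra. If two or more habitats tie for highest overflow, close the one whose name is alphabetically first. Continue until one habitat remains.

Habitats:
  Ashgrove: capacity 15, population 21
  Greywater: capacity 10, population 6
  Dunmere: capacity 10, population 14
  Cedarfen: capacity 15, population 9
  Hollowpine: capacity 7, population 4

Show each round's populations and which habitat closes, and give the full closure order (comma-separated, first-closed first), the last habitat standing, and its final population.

Closure order: Ashgrove, Dunmere, Hollowpine, Cedarfen
Last habitat: Greywater with 54 animals

Round 1: Ashgrove=21 Cedarfen=9 Dunmere=14 Greywater=6 Hollowpine=4 → close Ashgrove (overflow 6)
  21÷4 = 5 each, +1 to first 1
Round 2: Cedarfen=15 Dunmere=19 Greywater=11 Hollowpine=9 → close Dunmere (overflow 9)
  19÷3 = 6 each, +1 to first 1
Round 3: Cedarfen=22 Greywater=17 Hollowpine=15 → close Hollowpine (overflow 8)
  15÷2 = 7 each, +1 to first 1
Round 4: Cedarfen=30 Greywater=24 → close Cedarfen (overflow 15)
  30÷1 = 30 each, +1 to first 0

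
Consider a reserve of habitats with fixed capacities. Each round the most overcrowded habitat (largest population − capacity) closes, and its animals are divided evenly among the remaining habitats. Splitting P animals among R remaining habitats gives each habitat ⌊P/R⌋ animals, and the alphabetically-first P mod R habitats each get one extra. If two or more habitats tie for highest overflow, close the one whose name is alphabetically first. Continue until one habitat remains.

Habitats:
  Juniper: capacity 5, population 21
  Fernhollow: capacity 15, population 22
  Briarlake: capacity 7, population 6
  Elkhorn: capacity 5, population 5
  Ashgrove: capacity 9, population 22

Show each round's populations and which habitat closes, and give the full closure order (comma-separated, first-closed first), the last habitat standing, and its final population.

Round 1: Ashgrove=22 Briarlake=6 Elkhorn=5 Fernhollow=22 Juniper=21 → close Juniper (overflow 16)
  21÷4 = 5 each, +1 to first 1
Round 2: Ashgrove=28 Briarlake=11 Elkhorn=10 Fernhollow=27 → close Ashgrove (overflow 19)
  28÷3 = 9 each, +1 to first 1
Round 3: Briarlake=21 Elkhorn=19 Fernhollow=36 → close Fernhollow (overflow 21)
  36÷2 = 18 each, +1 to first 0
Round 4: Briarlake=39 Elkhorn=37 → close Briarlake (overflow 32)
  39÷1 = 39 each, +1 to first 0

Closure order: Juniper, Ashgrove, Fernhollow, Briarlake
Last habitat: Elkhorn with 76 animals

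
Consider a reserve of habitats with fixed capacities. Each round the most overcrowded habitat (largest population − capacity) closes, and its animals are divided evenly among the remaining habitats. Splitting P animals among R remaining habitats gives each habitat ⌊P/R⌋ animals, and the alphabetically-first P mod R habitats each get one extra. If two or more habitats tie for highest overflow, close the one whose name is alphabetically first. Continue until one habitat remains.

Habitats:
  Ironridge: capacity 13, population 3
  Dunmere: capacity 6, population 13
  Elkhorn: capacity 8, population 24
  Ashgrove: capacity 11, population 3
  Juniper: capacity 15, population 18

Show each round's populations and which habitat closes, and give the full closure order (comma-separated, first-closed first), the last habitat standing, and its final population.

Round 1: Ashgrove=3 Dunmere=13 Elkhorn=24 Ironridge=3 Juniper=18 → close Elkhorn (overflow 16)
  24÷4 = 6 each, +1 to first 0
Round 2: Ashgrove=9 Dunmere=19 Ironridge=9 Juniper=24 → close Dunmere (overflow 13)
  19÷3 = 6 each, +1 to first 1
Round 3: Ashgrove=16 Ironridge=15 Juniper=30 → close Juniper (overflow 15)
  30÷2 = 15 each, +1 to first 0
Round 4: Ashgrove=31 Ironridge=30 → close Ashgrove (overflow 20)
  31÷1 = 31 each, +1 to first 0

Closure order: Elkhorn, Dunmere, Juniper, Ashgrove
Last habitat: Ironridge with 61 animals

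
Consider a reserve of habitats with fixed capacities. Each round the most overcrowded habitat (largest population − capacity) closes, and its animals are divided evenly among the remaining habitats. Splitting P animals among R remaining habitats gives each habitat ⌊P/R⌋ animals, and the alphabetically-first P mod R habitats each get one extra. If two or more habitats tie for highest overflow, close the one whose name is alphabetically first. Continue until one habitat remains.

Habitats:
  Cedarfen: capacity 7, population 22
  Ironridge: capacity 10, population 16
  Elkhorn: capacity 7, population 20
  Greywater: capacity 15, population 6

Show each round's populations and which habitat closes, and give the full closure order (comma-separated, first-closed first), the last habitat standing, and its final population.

Closure order: Cedarfen, Elkhorn, Ironridge
Last habitat: Greywater with 64 animals

Round 1: Cedarfen=22 Elkhorn=20 Greywater=6 Ironridge=16 → close Cedarfen (overflow 15)
  22÷3 = 7 each, +1 to first 1
Round 2: Elkhorn=28 Greywater=13 Ironridge=23 → close Elkhorn (overflow 21)
  28÷2 = 14 each, +1 to first 0
Round 3: Greywater=27 Ironridge=37 → close Ironridge (overflow 27)
  37÷1 = 37 each, +1 to first 0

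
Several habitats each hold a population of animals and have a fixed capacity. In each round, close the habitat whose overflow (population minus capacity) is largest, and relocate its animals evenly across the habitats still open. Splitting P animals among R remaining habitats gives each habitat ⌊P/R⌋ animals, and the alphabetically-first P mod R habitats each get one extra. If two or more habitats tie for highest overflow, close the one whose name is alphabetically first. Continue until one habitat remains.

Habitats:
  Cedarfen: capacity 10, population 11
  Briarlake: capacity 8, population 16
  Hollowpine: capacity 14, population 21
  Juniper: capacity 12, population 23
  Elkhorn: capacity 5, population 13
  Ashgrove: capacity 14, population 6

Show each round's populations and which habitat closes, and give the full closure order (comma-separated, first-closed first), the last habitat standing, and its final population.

Closure order: Juniper, Briarlake, Elkhorn, Hollowpine, Cedarfen
Last habitat: Ashgrove with 90 animals

Round 1: Ashgrove=6 Briarlake=16 Cedarfen=11 Elkhorn=13 Hollowpine=21 Juniper=23 → close Juniper (overflow 11)
  23÷5 = 4 each, +1 to first 3
Round 2: Ashgrove=11 Briarlake=21 Cedarfen=16 Elkhorn=17 Hollowpine=25 → close Briarlake (overflow 13)
  21÷4 = 5 each, +1 to first 1
Round 3: Ashgrove=17 Cedarfen=21 Elkhorn=22 Hollowpine=30 → close Elkhorn (overflow 17)
  22÷3 = 7 each, +1 to first 1
Round 4: Ashgrove=25 Cedarfen=28 Hollowpine=37 → close Hollowpine (overflow 23)
  37÷2 = 18 each, +1 to first 1
Round 5: Ashgrove=44 Cedarfen=46 → close Cedarfen (overflow 36)
  46÷1 = 46 each, +1 to first 0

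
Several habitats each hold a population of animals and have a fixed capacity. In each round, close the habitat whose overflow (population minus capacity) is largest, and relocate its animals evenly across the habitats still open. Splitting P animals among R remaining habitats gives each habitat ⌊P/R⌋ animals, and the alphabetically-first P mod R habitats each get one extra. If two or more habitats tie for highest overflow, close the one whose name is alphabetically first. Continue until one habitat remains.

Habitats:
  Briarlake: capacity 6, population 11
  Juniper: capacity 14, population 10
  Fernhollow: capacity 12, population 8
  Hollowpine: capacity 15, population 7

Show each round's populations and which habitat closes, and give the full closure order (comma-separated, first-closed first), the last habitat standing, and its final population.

Round 1: Briarlake=11 Fernhollow=8 Hollowpine=7 Juniper=10 → close Briarlake (overflow 5)
  11÷3 = 3 each, +1 to first 2
Round 2: Fernhollow=12 Hollowpine=11 Juniper=13 → close Fernhollow (overflow 0)
  12÷2 = 6 each, +1 to first 0
Round 3: Hollowpine=17 Juniper=19 → close Juniper (overflow 5)
  19÷1 = 19 each, +1 to first 0

Closure order: Briarlake, Fernhollow, Juniper
Last habitat: Hollowpine with 36 animals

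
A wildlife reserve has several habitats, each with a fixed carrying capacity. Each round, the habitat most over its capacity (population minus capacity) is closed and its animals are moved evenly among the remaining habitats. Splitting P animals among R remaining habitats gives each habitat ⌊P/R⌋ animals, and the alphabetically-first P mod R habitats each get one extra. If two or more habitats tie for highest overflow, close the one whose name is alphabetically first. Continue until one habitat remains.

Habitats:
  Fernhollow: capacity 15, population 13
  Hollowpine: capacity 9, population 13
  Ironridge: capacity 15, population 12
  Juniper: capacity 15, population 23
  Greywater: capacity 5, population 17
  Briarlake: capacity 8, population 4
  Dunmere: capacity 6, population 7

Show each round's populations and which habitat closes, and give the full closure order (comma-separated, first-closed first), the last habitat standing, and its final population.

Round 1: Briarlake=4 Dunmere=7 Fernhollow=13 Greywater=17 Hollowpine=13 Ironridge=12 Juniper=23 → close Greywater (overflow 12)
  17÷6 = 2 each, +1 to first 5
Round 2: Briarlake=7 Dunmere=10 Fernhollow=16 Hollowpine=16 Ironridge=15 Juniper=25 → close Juniper (overflow 10)
  25÷5 = 5 each, +1 to first 0
Round 3: Briarlake=12 Dunmere=15 Fernhollow=21 Hollowpine=21 Ironridge=20 → close Hollowpine (overflow 12)
  21÷4 = 5 each, +1 to first 1
Round 4: Briarlake=18 Dunmere=20 Fernhollow=26 Ironridge=25 → close Dunmere (overflow 14)
  20÷3 = 6 each, +1 to first 2
Round 5: Briarlake=25 Fernhollow=33 Ironridge=31 → close Fernhollow (overflow 18)
  33÷2 = 16 each, +1 to first 1
Round 6: Briarlake=42 Ironridge=47 → close Briarlake (overflow 34)
  42÷1 = 42 each, +1 to first 0

Closure order: Greywater, Juniper, Hollowpine, Dunmere, Fernhollow, Briarlake
Last habitat: Ironridge with 89 animals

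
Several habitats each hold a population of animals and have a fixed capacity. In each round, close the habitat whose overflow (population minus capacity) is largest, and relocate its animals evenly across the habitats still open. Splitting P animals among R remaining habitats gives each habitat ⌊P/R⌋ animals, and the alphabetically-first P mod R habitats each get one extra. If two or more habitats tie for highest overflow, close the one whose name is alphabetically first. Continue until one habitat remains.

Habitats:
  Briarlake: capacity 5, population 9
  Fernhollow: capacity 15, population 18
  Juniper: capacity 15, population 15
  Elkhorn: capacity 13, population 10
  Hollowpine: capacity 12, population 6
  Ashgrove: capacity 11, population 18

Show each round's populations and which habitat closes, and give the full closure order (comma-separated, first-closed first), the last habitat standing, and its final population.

Closure order: Ashgrove, Briarlake, Fernhollow, Elkhorn, Juniper
Last habitat: Hollowpine with 76 animals

Round 1: Ashgrove=18 Briarlake=9 Elkhorn=10 Fernhollow=18 Hollowpine=6 Juniper=15 → close Ashgrove (overflow 7)
  18÷5 = 3 each, +1 to first 3
Round 2: Briarlake=13 Elkhorn=14 Fernhollow=22 Hollowpine=9 Juniper=18 → close Briarlake (overflow 8)
  13÷4 = 3 each, +1 to first 1
Round 3: Elkhorn=18 Fernhollow=25 Hollowpine=12 Juniper=21 → close Fernhollow (overflow 10)
  25÷3 = 8 each, +1 to first 1
Round 4: Elkhorn=27 Hollowpine=20 Juniper=29 → close Elkhorn (overflow 14)
  27÷2 = 13 each, +1 to first 1
Round 5: Hollowpine=34 Juniper=42 → close Juniper (overflow 27)
  42÷1 = 42 each, +1 to first 0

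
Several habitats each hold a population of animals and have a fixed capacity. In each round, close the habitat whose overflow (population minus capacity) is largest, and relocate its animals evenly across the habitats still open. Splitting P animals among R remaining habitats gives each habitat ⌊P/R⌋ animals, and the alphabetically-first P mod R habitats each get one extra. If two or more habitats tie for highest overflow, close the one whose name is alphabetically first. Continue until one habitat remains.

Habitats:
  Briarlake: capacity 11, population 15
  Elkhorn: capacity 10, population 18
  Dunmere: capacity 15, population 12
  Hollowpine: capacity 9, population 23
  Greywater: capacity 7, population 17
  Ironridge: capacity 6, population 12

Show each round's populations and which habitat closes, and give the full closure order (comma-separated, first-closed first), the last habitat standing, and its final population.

Round 1: Briarlake=15 Dunmere=12 Elkhorn=18 Greywater=17 Hollowpine=23 Ironridge=12 → close Hollowpine (overflow 14)
  23÷5 = 4 each, +1 to first 3
Round 2: Briarlake=20 Dunmere=17 Elkhorn=23 Greywater=21 Ironridge=16 → close Greywater (overflow 14)
  21÷4 = 5 each, +1 to first 1
Round 3: Briarlake=26 Dunmere=22 Elkhorn=28 Ironridge=21 → close Elkhorn (overflow 18)
  28÷3 = 9 each, +1 to first 1
Round 4: Briarlake=36 Dunmere=31 Ironridge=30 → close Briarlake (overflow 25)
  36÷2 = 18 each, +1 to first 0
Round 5: Dunmere=49 Ironridge=48 → close Ironridge (overflow 42)
  48÷1 = 48 each, +1 to first 0

Closure order: Hollowpine, Greywater, Elkhorn, Briarlake, Ironridge
Last habitat: Dunmere with 97 animals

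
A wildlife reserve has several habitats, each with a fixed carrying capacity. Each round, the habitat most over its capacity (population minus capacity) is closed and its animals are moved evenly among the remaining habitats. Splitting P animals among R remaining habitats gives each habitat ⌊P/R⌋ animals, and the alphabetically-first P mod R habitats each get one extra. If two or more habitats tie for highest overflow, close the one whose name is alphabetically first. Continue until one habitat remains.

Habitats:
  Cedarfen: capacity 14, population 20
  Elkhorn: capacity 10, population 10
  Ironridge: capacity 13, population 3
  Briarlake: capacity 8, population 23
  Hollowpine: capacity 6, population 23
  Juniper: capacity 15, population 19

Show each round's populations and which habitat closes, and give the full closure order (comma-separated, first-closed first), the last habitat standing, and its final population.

Round 1: Briarlake=23 Cedarfen=20 Elkhorn=10 Hollowpine=23 Ironridge=3 Juniper=19 → close Hollowpine (overflow 17)
  23÷5 = 4 each, +1 to first 3
Round 2: Briarlake=28 Cedarfen=25 Elkhorn=15 Ironridge=7 Juniper=23 → close Briarlake (overflow 20)
  28÷4 = 7 each, +1 to first 0
Round 3: Cedarfen=32 Elkhorn=22 Ironridge=14 Juniper=30 → close Cedarfen (overflow 18)
  32÷3 = 10 each, +1 to first 2
Round 4: Elkhorn=33 Ironridge=25 Juniper=40 → close Juniper (overflow 25)
  40÷2 = 20 each, +1 to first 0
Round 5: Elkhorn=53 Ironridge=45 → close Elkhorn (overflow 43)
  53÷1 = 53 each, +1 to first 0

Closure order: Hollowpine, Briarlake, Cedarfen, Juniper, Elkhorn
Last habitat: Ironridge with 98 animals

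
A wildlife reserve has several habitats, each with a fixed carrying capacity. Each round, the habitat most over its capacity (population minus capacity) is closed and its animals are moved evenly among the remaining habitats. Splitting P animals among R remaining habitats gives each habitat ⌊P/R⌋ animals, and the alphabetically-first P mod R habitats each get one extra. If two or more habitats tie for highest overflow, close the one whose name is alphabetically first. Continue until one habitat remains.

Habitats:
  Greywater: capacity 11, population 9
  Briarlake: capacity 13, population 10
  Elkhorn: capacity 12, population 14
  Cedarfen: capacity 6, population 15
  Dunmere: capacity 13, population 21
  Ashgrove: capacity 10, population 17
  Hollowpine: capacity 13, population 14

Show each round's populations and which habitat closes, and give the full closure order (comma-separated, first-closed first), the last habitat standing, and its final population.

Round 1: Ashgrove=17 Briarlake=10 Cedarfen=15 Dunmere=21 Elkhorn=14 Greywater=9 Hollowpine=14 → close Cedarfen (overflow 9)
  15÷6 = 2 each, +1 to first 3
Round 2: Ashgrove=20 Briarlake=13 Dunmere=24 Elkhorn=16 Greywater=11 Hollowpine=16 → close Dunmere (overflow 11)
  24÷5 = 4 each, +1 to first 4
Round 3: Ashgrove=25 Briarlake=18 Elkhorn=21 Greywater=16 Hollowpine=20 → close Ashgrove (overflow 15)
  25÷4 = 6 each, +1 to first 1
Round 4: Briarlake=25 Elkhorn=27 Greywater=22 Hollowpine=26 → close Elkhorn (overflow 15)
  27÷3 = 9 each, +1 to first 0
Round 5: Briarlake=34 Greywater=31 Hollowpine=35 → close Hollowpine (overflow 22)
  35÷2 = 17 each, +1 to first 1
Round 6: Briarlake=52 Greywater=48 → close Briarlake (overflow 39)
  52÷1 = 52 each, +1 to first 0

Closure order: Cedarfen, Dunmere, Ashgrove, Elkhorn, Hollowpine, Briarlake
Last habitat: Greywater with 100 animals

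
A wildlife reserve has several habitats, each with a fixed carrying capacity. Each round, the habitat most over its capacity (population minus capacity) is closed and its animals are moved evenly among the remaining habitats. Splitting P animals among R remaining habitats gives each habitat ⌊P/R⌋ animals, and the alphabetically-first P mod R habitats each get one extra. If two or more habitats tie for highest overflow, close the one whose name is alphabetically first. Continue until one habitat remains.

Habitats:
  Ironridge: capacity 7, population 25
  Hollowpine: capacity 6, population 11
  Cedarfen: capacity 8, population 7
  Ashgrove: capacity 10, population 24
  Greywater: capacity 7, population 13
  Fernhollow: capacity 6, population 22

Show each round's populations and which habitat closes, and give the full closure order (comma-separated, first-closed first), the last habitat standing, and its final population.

Closure order: Ironridge, Fernhollow, Ashgrove, Greywater, Hollowpine
Last habitat: Cedarfen with 102 animals

Round 1: Ashgrove=24 Cedarfen=7 Fernhollow=22 Greywater=13 Hollowpine=11 Ironridge=25 → close Ironridge (overflow 18)
  25÷5 = 5 each, +1 to first 0
Round 2: Ashgrove=29 Cedarfen=12 Fernhollow=27 Greywater=18 Hollowpine=16 → close Fernhollow (overflow 21)
  27÷4 = 6 each, +1 to first 3
Round 3: Ashgrove=36 Cedarfen=19 Greywater=25 Hollowpine=22 → close Ashgrove (overflow 26)
  36÷3 = 12 each, +1 to first 0
Round 4: Cedarfen=31 Greywater=37 Hollowpine=34 → close Greywater (overflow 30)
  37÷2 = 18 each, +1 to first 1
Round 5: Cedarfen=50 Hollowpine=52 → close Hollowpine (overflow 46)
  52÷1 = 52 each, +1 to first 0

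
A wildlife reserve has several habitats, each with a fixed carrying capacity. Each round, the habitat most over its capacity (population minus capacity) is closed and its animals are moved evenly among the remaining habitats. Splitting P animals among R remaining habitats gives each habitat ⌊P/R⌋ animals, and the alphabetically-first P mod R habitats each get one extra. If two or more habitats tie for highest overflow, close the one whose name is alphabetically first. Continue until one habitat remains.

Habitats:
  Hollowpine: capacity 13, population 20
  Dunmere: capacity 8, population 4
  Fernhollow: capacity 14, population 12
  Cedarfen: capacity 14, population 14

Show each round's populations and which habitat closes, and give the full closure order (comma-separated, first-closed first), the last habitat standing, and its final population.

Closure order: Hollowpine, Cedarfen, Dunmere
Last habitat: Fernhollow with 50 animals

Round 1: Cedarfen=14 Dunmere=4 Fernhollow=12 Hollowpine=20 → close Hollowpine (overflow 7)
  20÷3 = 6 each, +1 to first 2
Round 2: Cedarfen=21 Dunmere=11 Fernhollow=18 → close Cedarfen (overflow 7)
  21÷2 = 10 each, +1 to first 1
Round 3: Dunmere=22 Fernhollow=28 → close Dunmere (overflow 14)
  22÷1 = 22 each, +1 to first 0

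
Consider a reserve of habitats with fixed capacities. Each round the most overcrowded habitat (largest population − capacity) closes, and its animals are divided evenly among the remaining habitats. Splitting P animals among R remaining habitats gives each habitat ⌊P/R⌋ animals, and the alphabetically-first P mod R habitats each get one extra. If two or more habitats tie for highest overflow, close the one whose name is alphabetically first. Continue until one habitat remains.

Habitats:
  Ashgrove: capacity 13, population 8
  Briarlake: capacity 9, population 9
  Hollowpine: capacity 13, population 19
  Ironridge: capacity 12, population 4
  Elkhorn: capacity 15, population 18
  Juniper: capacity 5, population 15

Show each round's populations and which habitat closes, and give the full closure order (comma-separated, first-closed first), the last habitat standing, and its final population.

Round 1: Ashgrove=8 Briarlake=9 Elkhorn=18 Hollowpine=19 Ironridge=4 Juniper=15 → close Juniper (overflow 10)
  15÷5 = 3 each, +1 to first 0
Round 2: Ashgrove=11 Briarlake=12 Elkhorn=21 Hollowpine=22 Ironridge=7 → close Hollowpine (overflow 9)
  22÷4 = 5 each, +1 to first 2
Round 3: Ashgrove=17 Briarlake=18 Elkhorn=26 Ironridge=12 → close Elkhorn (overflow 11)
  26÷3 = 8 each, +1 to first 2
Round 4: Ashgrove=26 Briarlake=27 Ironridge=20 → close Briarlake (overflow 18)
  27÷2 = 13 each, +1 to first 1
Round 5: Ashgrove=40 Ironridge=33 → close Ashgrove (overflow 27)
  40÷1 = 40 each, +1 to first 0

Closure order: Juniper, Hollowpine, Elkhorn, Briarlake, Ashgrove
Last habitat: Ironridge with 73 animals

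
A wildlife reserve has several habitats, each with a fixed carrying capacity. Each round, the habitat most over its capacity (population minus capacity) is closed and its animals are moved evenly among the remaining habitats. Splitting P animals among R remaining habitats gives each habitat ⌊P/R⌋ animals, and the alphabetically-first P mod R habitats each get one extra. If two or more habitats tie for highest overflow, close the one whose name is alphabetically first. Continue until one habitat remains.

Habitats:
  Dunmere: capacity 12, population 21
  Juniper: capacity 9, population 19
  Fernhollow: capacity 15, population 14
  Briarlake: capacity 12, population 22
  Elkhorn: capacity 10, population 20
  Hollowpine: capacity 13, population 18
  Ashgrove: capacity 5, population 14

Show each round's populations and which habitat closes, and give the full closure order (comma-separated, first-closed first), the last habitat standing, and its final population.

Closure order: Briarlake, Elkhorn, Ashgrove, Dunmere, Juniper, Hollowpine
Last habitat: Fernhollow with 128 animals

Round 1: Ashgrove=14 Briarlake=22 Dunmere=21 Elkhorn=20 Fernhollow=14 Hollowpine=18 Juniper=19 → close Briarlake (overflow 10)
  22÷6 = 3 each, +1 to first 4
Round 2: Ashgrove=18 Dunmere=25 Elkhorn=24 Fernhollow=18 Hollowpine=21 Juniper=22 → close Elkhorn (overflow 14)
  24÷5 = 4 each, +1 to first 4
Round 3: Ashgrove=23 Dunmere=30 Fernhollow=23 Hollowpine=26 Juniper=26 → close Ashgrove (overflow 18)
  23÷4 = 5 each, +1 to first 3
Round 4: Dunmere=36 Fernhollow=29 Hollowpine=32 Juniper=31 → close Dunmere (overflow 24)
  36÷3 = 12 each, +1 to first 0
Round 5: Fernhollow=41 Hollowpine=44 Juniper=43 → close Juniper (overflow 34)
  43÷2 = 21 each, +1 to first 1
Round 6: Fernhollow=63 Hollowpine=65 → close Hollowpine (overflow 52)
  65÷1 = 65 each, +1 to first 0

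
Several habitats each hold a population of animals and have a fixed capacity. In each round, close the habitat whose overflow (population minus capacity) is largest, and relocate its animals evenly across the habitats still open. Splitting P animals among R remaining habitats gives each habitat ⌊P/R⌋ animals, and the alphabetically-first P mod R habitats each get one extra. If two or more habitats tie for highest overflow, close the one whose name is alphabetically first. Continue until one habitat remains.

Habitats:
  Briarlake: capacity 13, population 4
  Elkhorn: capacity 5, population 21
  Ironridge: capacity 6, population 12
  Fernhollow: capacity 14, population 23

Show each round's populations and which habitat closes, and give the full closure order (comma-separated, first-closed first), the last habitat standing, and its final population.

Round 1: Briarlake=4 Elkhorn=21 Fernhollow=23 Ironridge=12 → close Elkhorn (overflow 16)
  21÷3 = 7 each, +1 to first 0
Round 2: Briarlake=11 Fernhollow=30 Ironridge=19 → close Fernhollow (overflow 16)
  30÷2 = 15 each, +1 to first 0
Round 3: Briarlake=26 Ironridge=34 → close Ironridge (overflow 28)
  34÷1 = 34 each, +1 to first 0

Closure order: Elkhorn, Fernhollow, Ironridge
Last habitat: Briarlake with 60 animals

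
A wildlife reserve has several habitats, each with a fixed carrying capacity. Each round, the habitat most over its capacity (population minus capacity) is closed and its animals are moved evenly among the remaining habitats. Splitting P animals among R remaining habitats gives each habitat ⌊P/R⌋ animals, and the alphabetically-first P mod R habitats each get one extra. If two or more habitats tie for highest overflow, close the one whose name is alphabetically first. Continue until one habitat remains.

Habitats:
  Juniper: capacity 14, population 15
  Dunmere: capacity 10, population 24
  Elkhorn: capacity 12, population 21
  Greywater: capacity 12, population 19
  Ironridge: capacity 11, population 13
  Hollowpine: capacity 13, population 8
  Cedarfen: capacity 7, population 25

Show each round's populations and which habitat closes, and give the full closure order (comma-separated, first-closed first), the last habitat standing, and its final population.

Closure order: Cedarfen, Dunmere, Elkhorn, Greywater, Ironridge, Juniper
Last habitat: Hollowpine with 125 animals

Round 1: Cedarfen=25 Dunmere=24 Elkhorn=21 Greywater=19 Hollowpine=8 Ironridge=13 Juniper=15 → close Cedarfen (overflow 18)
  25÷6 = 4 each, +1 to first 1
Round 2: Dunmere=29 Elkhorn=25 Greywater=23 Hollowpine=12 Ironridge=17 Juniper=19 → close Dunmere (overflow 19)
  29÷5 = 5 each, +1 to first 4
Round 3: Elkhorn=31 Greywater=29 Hollowpine=18 Ironridge=23 Juniper=24 → close Elkhorn (overflow 19)
  31÷4 = 7 each, +1 to first 3
Round 4: Greywater=37 Hollowpine=26 Ironridge=31 Juniper=31 → close Greywater (overflow 25)
  37÷3 = 12 each, +1 to first 1
Round 5: Hollowpine=39 Ironridge=43 Juniper=43 → close Ironridge (overflow 32)
  43÷2 = 21 each, +1 to first 1
Round 6: Hollowpine=61 Juniper=64 → close Juniper (overflow 50)
  64÷1 = 64 each, +1 to first 0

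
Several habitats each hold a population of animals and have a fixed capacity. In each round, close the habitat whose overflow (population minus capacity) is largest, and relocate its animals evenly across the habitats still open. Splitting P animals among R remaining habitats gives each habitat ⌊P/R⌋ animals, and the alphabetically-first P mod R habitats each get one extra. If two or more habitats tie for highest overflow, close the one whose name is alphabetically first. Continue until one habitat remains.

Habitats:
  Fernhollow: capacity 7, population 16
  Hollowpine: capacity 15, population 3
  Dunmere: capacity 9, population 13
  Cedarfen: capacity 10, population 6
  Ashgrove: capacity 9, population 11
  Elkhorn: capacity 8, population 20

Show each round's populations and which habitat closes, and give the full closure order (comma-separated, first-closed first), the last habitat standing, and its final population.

Round 1: Ashgrove=11 Cedarfen=6 Dunmere=13 Elkhorn=20 Fernhollow=16 Hollowpine=3 → close Elkhorn (overflow 12)
  20÷5 = 4 each, +1 to first 0
Round 2: Ashgrove=15 Cedarfen=10 Dunmere=17 Fernhollow=20 Hollowpine=7 → close Fernhollow (overflow 13)
  20÷4 = 5 each, +1 to first 0
Round 3: Ashgrove=20 Cedarfen=15 Dunmere=22 Hollowpine=12 → close Dunmere (overflow 13)
  22÷3 = 7 each, +1 to first 1
Round 4: Ashgrove=28 Cedarfen=22 Hollowpine=19 → close Ashgrove (overflow 19)
  28÷2 = 14 each, +1 to first 0
Round 5: Cedarfen=36 Hollowpine=33 → close Cedarfen (overflow 26)
  36÷1 = 36 each, +1 to first 0

Closure order: Elkhorn, Fernhollow, Dunmere, Ashgrove, Cedarfen
Last habitat: Hollowpine with 69 animals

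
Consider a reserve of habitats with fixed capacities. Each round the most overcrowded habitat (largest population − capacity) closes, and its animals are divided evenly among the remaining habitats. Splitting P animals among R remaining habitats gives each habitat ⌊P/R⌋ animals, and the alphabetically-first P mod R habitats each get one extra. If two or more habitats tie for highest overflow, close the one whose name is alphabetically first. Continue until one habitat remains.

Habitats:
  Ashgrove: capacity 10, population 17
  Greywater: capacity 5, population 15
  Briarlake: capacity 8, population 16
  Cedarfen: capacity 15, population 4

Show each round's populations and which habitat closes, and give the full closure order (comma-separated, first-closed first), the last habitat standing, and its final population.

Closure order: Greywater, Briarlake, Ashgrove
Last habitat: Cedarfen with 52 animals

Round 1: Ashgrove=17 Briarlake=16 Cedarfen=4 Greywater=15 → close Greywater (overflow 10)
  15÷3 = 5 each, +1 to first 0
Round 2: Ashgrove=22 Briarlake=21 Cedarfen=9 → close Briarlake (overflow 13)
  21÷2 = 10 each, +1 to first 1
Round 3: Ashgrove=33 Cedarfen=19 → close Ashgrove (overflow 23)
  33÷1 = 33 each, +1 to first 0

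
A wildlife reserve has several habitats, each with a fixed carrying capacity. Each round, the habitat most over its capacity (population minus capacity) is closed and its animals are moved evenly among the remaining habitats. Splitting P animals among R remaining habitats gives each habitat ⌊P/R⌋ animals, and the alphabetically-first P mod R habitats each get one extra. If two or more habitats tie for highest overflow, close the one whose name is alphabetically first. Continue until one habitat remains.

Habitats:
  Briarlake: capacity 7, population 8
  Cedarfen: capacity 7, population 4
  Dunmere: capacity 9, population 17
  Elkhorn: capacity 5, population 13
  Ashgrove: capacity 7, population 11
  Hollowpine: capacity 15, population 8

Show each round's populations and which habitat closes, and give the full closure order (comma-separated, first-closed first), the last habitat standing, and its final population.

Round 1: Ashgrove=11 Briarlake=8 Cedarfen=4 Dunmere=17 Elkhorn=13 Hollowpine=8 → close Dunmere (overflow 8)
  17÷5 = 3 each, +1 to first 2
Round 2: Ashgrove=15 Briarlake=12 Cedarfen=7 Elkhorn=16 Hollowpine=11 → close Elkhorn (overflow 11)
  16÷4 = 4 each, +1 to first 0
Round 3: Ashgrove=19 Briarlake=16 Cedarfen=11 Hollowpine=15 → close Ashgrove (overflow 12)
  19÷3 = 6 each, +1 to first 1
Round 4: Briarlake=23 Cedarfen=17 Hollowpine=21 → close Briarlake (overflow 16)
  23÷2 = 11 each, +1 to first 1
Round 5: Cedarfen=29 Hollowpine=32 → close Cedarfen (overflow 22)
  29÷1 = 29 each, +1 to first 0

Closure order: Dunmere, Elkhorn, Ashgrove, Briarlake, Cedarfen
Last habitat: Hollowpine with 61 animals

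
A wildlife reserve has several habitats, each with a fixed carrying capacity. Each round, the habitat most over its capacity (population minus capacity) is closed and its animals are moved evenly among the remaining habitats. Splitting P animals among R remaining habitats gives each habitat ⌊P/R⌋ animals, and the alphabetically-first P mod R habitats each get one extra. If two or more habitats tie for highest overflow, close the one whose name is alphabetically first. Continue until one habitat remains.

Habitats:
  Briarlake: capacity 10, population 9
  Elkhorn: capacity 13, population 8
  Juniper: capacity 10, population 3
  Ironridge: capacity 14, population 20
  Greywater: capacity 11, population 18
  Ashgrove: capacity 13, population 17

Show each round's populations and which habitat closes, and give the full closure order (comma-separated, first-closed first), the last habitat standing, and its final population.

Closure order: Greywater, Ironridge, Ashgrove, Briarlake, Elkhorn
Last habitat: Juniper with 75 animals

Round 1: Ashgrove=17 Briarlake=9 Elkhorn=8 Greywater=18 Ironridge=20 Juniper=3 → close Greywater (overflow 7)
  18÷5 = 3 each, +1 to first 3
Round 2: Ashgrove=21 Briarlake=13 Elkhorn=12 Ironridge=23 Juniper=6 → close Ironridge (overflow 9)
  23÷4 = 5 each, +1 to first 3
Round 3: Ashgrove=27 Briarlake=19 Elkhorn=18 Juniper=11 → close Ashgrove (overflow 14)
  27÷3 = 9 each, +1 to first 0
Round 4: Briarlake=28 Elkhorn=27 Juniper=20 → close Briarlake (overflow 18)
  28÷2 = 14 each, +1 to first 0
Round 5: Elkhorn=41 Juniper=34 → close Elkhorn (overflow 28)
  41÷1 = 41 each, +1 to first 0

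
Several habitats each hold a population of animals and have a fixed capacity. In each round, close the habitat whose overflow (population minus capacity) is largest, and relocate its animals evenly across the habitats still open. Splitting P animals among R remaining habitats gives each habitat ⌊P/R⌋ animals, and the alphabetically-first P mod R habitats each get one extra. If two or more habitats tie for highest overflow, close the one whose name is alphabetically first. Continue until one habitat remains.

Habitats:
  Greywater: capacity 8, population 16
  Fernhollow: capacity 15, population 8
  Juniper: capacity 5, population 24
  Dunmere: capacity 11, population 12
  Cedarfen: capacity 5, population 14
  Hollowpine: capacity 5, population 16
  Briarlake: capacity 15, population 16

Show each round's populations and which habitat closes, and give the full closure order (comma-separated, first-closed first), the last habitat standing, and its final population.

Closure order: Juniper, Hollowpine, Cedarfen, Greywater, Briarlake, Dunmere
Last habitat: Fernhollow with 106 animals

Round 1: Briarlake=16 Cedarfen=14 Dunmere=12 Fernhollow=8 Greywater=16 Hollowpine=16 Juniper=24 → close Juniper (overflow 19)
  24÷6 = 4 each, +1 to first 0
Round 2: Briarlake=20 Cedarfen=18 Dunmere=16 Fernhollow=12 Greywater=20 Hollowpine=20 → close Hollowpine (overflow 15)
  20÷5 = 4 each, +1 to first 0
Round 3: Briarlake=24 Cedarfen=22 Dunmere=20 Fernhollow=16 Greywater=24 → close Cedarfen (overflow 17)
  22÷4 = 5 each, +1 to first 2
Round 4: Briarlake=30 Dunmere=26 Fernhollow=21 Greywater=29 → close Greywater (overflow 21)
  29÷3 = 9 each, +1 to first 2
Round 5: Briarlake=40 Dunmere=36 Fernhollow=30 → close Briarlake (overflow 25)
  40÷2 = 20 each, +1 to first 0
Round 6: Dunmere=56 Fernhollow=50 → close Dunmere (overflow 45)
  56÷1 = 56 each, +1 to first 0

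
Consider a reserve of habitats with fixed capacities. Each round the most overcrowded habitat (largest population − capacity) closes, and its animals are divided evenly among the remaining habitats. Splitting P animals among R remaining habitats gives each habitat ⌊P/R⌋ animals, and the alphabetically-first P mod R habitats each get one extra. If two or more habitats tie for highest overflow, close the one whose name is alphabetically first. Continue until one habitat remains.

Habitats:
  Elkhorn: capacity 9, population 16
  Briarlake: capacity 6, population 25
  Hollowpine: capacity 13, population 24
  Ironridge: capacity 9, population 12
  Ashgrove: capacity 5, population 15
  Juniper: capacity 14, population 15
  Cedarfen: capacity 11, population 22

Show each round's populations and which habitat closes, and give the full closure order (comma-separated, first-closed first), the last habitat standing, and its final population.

Closure order: Briarlake, Ashgrove, Cedarfen, Hollowpine, Elkhorn, Ironridge
Last habitat: Juniper with 129 animals

Round 1: Ashgrove=15 Briarlake=25 Cedarfen=22 Elkhorn=16 Hollowpine=24 Ironridge=12 Juniper=15 → close Briarlake (overflow 19)
  25÷6 = 4 each, +1 to first 1
Round 2: Ashgrove=20 Cedarfen=26 Elkhorn=20 Hollowpine=28 Ironridge=16 Juniper=19 → close Ashgrove (overflow 15)
  20÷5 = 4 each, +1 to first 0
Round 3: Cedarfen=30 Elkhorn=24 Hollowpine=32 Ironridge=20 Juniper=23 → close Cedarfen (overflow 19)
  30÷4 = 7 each, +1 to first 2
Round 4: Elkhorn=32 Hollowpine=40 Ironridge=27 Juniper=30 → close Hollowpine (overflow 27)
  40÷3 = 13 each, +1 to first 1
Round 5: Elkhorn=46 Ironridge=40 Juniper=43 → close Elkhorn (overflow 37)
  46÷2 = 23 each, +1 to first 0
Round 6: Ironridge=63 Juniper=66 → close Ironridge (overflow 54)
  63÷1 = 63 each, +1 to first 0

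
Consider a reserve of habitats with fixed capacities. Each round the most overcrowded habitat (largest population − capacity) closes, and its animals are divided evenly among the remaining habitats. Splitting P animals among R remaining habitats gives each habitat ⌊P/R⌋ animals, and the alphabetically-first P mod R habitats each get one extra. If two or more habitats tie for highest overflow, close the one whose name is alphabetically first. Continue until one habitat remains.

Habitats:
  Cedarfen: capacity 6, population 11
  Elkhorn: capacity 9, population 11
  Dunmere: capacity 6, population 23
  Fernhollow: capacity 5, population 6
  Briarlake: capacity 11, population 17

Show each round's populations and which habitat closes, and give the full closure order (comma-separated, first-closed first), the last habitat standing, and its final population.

Round 1: Briarlake=17 Cedarfen=11 Dunmere=23 Elkhorn=11 Fernhollow=6 → close Dunmere (overflow 17)
  23÷4 = 5 each, +1 to first 3
Round 2: Briarlake=23 Cedarfen=17 Elkhorn=17 Fernhollow=11 → close Briarlake (overflow 12)
  23÷3 = 7 each, +1 to first 2
Round 3: Cedarfen=25 Elkhorn=25 Fernhollow=18 → close Cedarfen (overflow 19)
  25÷2 = 12 each, +1 to first 1
Round 4: Elkhorn=38 Fernhollow=30 → close Elkhorn (overflow 29)
  38÷1 = 38 each, +1 to first 0

Closure order: Dunmere, Briarlake, Cedarfen, Elkhorn
Last habitat: Fernhollow with 68 animals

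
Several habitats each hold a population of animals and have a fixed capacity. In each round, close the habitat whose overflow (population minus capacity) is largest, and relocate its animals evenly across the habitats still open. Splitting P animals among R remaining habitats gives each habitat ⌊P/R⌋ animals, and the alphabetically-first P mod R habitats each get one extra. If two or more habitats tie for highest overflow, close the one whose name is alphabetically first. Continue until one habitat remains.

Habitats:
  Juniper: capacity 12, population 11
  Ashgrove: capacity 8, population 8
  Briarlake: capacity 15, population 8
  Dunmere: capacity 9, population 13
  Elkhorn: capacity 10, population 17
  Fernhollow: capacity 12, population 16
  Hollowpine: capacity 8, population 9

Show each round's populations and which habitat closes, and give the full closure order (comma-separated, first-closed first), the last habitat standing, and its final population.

Closure order: Elkhorn, Dunmere, Fernhollow, Ashgrove, Hollowpine, Juniper
Last habitat: Briarlake with 82 animals

Round 1: Ashgrove=8 Briarlake=8 Dunmere=13 Elkhorn=17 Fernhollow=16 Hollowpine=9 Juniper=11 → close Elkhorn (overflow 7)
  17÷6 = 2 each, +1 to first 5
Round 2: Ashgrove=11 Briarlake=11 Dunmere=16 Fernhollow=19 Hollowpine=12 Juniper=13 → close Dunmere (overflow 7)
  16÷5 = 3 each, +1 to first 1
Round 3: Ashgrove=15 Briarlake=14 Fernhollow=22 Hollowpine=15 Juniper=16 → close Fernhollow (overflow 10)
  22÷4 = 5 each, +1 to first 2
Round 4: Ashgrove=21 Briarlake=20 Hollowpine=20 Juniper=21 → close Ashgrove (overflow 13)
  21÷3 = 7 each, +1 to first 0
Round 5: Briarlake=27 Hollowpine=27 Juniper=28 → close Hollowpine (overflow 19)
  27÷2 = 13 each, +1 to first 1
Round 6: Briarlake=41 Juniper=41 → close Juniper (overflow 29)
  41÷1 = 41 each, +1 to first 0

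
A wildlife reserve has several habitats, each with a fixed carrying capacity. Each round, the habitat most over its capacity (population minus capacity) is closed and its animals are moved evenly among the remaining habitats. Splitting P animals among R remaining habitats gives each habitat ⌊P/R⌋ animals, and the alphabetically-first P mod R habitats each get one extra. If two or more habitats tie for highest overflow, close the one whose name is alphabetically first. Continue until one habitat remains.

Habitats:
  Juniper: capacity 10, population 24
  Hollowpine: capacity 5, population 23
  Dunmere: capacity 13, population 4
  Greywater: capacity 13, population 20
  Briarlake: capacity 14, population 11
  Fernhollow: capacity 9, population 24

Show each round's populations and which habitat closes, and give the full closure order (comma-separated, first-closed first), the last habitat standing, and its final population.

Closure order: Hollowpine, Fernhollow, Juniper, Greywater, Briarlake
Last habitat: Dunmere with 106 animals

Round 1: Briarlake=11 Dunmere=4 Fernhollow=24 Greywater=20 Hollowpine=23 Juniper=24 → close Hollowpine (overflow 18)
  23÷5 = 4 each, +1 to first 3
Round 2: Briarlake=16 Dunmere=9 Fernhollow=29 Greywater=24 Juniper=28 → close Fernhollow (overflow 20)
  29÷4 = 7 each, +1 to first 1
Round 3: Briarlake=24 Dunmere=16 Greywater=31 Juniper=35 → close Juniper (overflow 25)
  35÷3 = 11 each, +1 to first 2
Round 4: Briarlake=36 Dunmere=28 Greywater=42 → close Greywater (overflow 29)
  42÷2 = 21 each, +1 to first 0
Round 5: Briarlake=57 Dunmere=49 → close Briarlake (overflow 43)
  57÷1 = 57 each, +1 to first 0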